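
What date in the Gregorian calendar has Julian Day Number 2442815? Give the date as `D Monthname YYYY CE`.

6 February 1976 CE

JDN 2451545 is 1 Jan 2000; 2442815 is −8730 days from there.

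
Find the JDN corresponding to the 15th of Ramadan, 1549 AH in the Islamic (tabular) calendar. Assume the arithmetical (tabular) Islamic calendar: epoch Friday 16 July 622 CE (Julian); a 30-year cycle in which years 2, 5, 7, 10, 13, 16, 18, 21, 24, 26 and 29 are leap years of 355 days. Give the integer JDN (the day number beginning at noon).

2497250

Equivalently 19 February 2125 (Gregorian).
JDN 2400001 is 17 November 1858 CE (Gregorian), MJD 0; the target day is +97249 days from there, so JDN = 2497250.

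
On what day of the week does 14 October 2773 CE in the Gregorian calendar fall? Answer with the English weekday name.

Sunday

Since JDN mod 7 = 6 (0 = Monday), the day is Sunday.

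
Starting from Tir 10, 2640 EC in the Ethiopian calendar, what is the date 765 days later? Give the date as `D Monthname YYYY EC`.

The starting date is JDN 2688245; 2688245 + 765 = 2689010.
JDN 2689010 corresponds to 15 Yekatit 2642 EC.

15 Yekatit 2642 EC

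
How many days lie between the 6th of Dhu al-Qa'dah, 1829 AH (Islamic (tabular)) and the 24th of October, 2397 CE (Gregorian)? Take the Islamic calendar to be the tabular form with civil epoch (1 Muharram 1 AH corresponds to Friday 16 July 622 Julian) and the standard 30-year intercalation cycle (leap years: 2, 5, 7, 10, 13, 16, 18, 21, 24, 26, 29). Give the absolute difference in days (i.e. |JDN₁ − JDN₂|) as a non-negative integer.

321

First date → JDN 2596522; second date → JDN 2596843.
The interval is |2596522 − 2596843| = 321 days.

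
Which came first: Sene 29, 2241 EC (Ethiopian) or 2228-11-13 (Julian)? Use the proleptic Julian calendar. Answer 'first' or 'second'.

second

Converting both to JDN: 2542679 vs 2535152; the smaller is the second.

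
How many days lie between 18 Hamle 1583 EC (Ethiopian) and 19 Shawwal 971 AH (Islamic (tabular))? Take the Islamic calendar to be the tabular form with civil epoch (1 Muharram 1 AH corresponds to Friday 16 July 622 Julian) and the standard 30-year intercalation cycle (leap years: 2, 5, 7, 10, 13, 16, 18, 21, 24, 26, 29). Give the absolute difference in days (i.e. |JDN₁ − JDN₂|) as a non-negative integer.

JDN of the first date = 2302363.
JDN of the second date = 2292460.
|2292460 − 2302363| = 9903.

9903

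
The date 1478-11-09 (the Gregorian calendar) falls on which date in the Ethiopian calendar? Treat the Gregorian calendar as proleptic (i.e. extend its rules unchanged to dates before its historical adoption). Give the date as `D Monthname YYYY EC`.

Both dates share Julian Day Number 2261201; in the Ethiopian calendar that is 4 Hidar 1471 EC.

4 Hidar 1471 EC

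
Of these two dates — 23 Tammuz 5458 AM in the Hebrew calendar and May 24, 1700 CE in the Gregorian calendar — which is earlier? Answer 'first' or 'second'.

first

Converting both to JDN: 2341425 vs 2342116; the smaller is the first.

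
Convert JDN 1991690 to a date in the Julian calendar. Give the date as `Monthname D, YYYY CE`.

December 13, 740 CE

The proleptic Gregorian equivalent of JDN 1991690 is 17 December 740.
In the Julian calendar that day is December 13, 740 CE.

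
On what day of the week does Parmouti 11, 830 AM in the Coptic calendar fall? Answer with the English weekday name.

Monday

In the proleptic Gregorian calendar this is 13 April 1114 (JDN 2128042).
2128042 ≡ 0 (mod 7); counting from Monday = 0 gives Monday.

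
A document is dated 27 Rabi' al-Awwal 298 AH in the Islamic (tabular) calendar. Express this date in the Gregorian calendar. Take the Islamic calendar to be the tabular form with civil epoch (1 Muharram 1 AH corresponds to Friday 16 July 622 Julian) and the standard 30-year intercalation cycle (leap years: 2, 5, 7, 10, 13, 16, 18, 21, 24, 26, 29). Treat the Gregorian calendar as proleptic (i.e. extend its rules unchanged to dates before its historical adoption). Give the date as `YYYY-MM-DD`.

0910-12-08

Julian Day Number of the source date = 2053772.
Converting JDN 2053772 to the Gregorian calendar gives 8 December 910 CE.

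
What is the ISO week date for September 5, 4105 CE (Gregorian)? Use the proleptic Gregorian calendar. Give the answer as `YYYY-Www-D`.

4105-W36-6

The weekday is Saturday (ISO weekday 6).
That Saturday belongs to ISO week 36 of ISO year 4105.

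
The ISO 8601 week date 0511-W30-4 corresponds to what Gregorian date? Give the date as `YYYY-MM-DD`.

ISO week 1 of 511 is the week containing the first Thursday of 511.
Week 30, day 4 (Thursday) lands on 0511-07-23.

0511-07-23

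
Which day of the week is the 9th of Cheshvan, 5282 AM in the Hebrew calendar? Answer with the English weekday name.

In the proleptic Gregorian calendar this is 20 October 1521 (JDN 2276886).
2276886 ≡ 3 (mod 7); counting from Monday = 0 gives Thursday.

Thursday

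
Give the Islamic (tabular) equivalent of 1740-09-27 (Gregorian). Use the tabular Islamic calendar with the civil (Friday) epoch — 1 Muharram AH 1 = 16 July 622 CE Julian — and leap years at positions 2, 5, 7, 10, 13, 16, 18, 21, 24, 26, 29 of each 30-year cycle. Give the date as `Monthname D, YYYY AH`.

Rajab 6, 1153 AH

Julian Day Number of the source date = 2356852.
Converting JDN 2356852 to the tabular Islamic calendar gives 6 Rajab 1153 AH.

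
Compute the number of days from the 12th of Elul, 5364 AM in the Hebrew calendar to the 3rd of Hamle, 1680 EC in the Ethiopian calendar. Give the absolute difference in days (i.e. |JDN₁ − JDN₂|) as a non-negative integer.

First date → JDN 2307159; second date → JDN 2337778.
The interval is |2307159 − 2337778| = 30619 days.

30619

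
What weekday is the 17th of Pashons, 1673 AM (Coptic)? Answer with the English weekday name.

Saturday

This is JDN 2435984 (25 May 1957 Gregorian).
Since JDN mod 7 = 5 (0 = Monday), the day is Saturday.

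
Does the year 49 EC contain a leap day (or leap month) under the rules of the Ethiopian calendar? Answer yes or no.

no

49 mod 4 = 1; in the Ethiopian calendar a year is leap when year mod 4 = 3, so it is a common year.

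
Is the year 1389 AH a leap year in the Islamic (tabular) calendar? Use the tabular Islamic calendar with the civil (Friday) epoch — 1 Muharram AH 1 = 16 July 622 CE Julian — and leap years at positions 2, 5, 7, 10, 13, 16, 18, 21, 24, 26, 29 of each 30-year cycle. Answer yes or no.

Year 1389 AH is year 9 of its 30-year cycle; leap positions are 2, 5, 7, 10, 13, 16, 18, 21, 24, 26, 29, so it is a common year (354 days).

no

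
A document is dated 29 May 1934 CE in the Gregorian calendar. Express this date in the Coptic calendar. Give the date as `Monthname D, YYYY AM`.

Pashons 21, 1650 AM

Both dates share Julian Day Number 2427587; in the Coptic calendar that is 21 Pashons 1650 AM.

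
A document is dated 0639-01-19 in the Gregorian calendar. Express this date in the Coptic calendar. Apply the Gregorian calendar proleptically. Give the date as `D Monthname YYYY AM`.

21 Tobi 355 AM

Julian Day Number of the source date = 1954468.
Converting JDN 1954468 to the Coptic calendar gives 21 Tobi 355 AM.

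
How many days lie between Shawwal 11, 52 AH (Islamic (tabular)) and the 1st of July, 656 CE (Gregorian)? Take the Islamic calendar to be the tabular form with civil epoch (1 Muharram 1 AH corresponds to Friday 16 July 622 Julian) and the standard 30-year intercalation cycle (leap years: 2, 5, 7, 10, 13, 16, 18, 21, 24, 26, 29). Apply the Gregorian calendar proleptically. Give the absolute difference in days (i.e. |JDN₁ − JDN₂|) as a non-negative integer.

5948

First date → JDN 1966789; second date → JDN 1960841.
The interval is |1966789 − 1960841| = 5948 days.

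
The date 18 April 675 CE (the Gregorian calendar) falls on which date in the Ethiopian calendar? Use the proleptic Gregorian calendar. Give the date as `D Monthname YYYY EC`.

20 Miyazya 667 EC

Both dates share Julian Day Number 1967706; in the Ethiopian calendar that is 20 Miyazya 667 EC.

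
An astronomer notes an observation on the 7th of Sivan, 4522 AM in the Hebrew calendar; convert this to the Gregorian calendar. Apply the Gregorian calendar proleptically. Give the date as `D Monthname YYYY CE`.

Julian Day Number of the source date = 1999532.
Converting JDN 1999532 to the Gregorian calendar gives 7 June 762 CE.

7 June 762 CE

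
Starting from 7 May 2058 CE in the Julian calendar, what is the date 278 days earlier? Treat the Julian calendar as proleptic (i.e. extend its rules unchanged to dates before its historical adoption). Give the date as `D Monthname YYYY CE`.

2 August 2057 CE

Counting 278 days back from JDN 2472869 reaches JDN 2472591, which is 2 August 2057 CE.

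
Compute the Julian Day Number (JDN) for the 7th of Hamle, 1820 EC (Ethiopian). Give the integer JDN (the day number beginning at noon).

In the Gregorian calendar the same day is 13 July 1828.
JDN 2400001 is 17 November 1858 CE (Gregorian), MJD 0; the target day is −11084 days from there, so JDN = 2388917.

2388917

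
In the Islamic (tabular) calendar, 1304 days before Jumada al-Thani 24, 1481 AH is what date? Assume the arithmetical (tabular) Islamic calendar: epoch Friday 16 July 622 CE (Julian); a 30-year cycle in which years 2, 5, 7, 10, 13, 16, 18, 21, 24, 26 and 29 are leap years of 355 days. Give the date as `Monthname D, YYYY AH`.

Shawwal 20, 1477 AH

JDN of Jumada al-Thani 24, 1481 AH = 2473074.
2473074 − 1304 = 2471770.
JDN 2471770 in the tabular Islamic calendar is Shawwal 20, 1477 AH.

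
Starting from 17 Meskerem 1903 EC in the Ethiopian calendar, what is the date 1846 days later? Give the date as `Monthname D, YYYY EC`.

Tikimt 6, 1908 EC

Counting 1846 days forward from JDN 2418942 reaches JDN 2420788, which is Tikimt 6, 1908 EC.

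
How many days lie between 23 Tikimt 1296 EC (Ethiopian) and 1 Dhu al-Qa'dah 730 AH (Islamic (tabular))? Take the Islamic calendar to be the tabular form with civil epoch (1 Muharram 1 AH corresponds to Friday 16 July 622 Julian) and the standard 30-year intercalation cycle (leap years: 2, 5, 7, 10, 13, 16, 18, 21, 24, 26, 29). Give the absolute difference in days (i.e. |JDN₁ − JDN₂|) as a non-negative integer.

First date → JDN 2197272; second date → JDN 2207068.
The interval is |2197272 − 2207068| = 9796 days.

9796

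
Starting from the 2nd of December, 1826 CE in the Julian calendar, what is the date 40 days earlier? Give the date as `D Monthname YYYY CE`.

23 October 1826 CE

JDN of the 2nd of December, 1826 CE = 2388340.
2388340 − 40 = 2388300.
JDN 2388300 in the Julian calendar is 23 October 1826 CE.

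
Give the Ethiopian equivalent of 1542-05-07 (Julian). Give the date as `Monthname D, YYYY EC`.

Both dates share Julian Day Number 2284400; in the Ethiopian calendar that is 12 Ginbot 1534 EC.

Ginbot 12, 1534 EC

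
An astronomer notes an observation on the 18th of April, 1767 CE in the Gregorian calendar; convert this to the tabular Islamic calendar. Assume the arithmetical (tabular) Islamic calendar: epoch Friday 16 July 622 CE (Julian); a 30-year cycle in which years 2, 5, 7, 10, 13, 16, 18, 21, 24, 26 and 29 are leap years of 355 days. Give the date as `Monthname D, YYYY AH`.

Dhu al-Qa'dah 19, 1180 AH

Both dates share Julian Day Number 2366551; in the tabular Islamic calendar that is 19 Dhu al-Qa'dah 1180 AH.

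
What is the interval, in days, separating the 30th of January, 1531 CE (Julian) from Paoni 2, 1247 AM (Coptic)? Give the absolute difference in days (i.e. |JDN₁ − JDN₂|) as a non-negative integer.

117

JDN of the first date = 2280285.
JDN of the second date = 2280402.
|2280402 − 2280285| = 117.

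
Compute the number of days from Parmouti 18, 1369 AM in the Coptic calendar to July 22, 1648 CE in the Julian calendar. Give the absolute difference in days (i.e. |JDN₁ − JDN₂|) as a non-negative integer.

JDN of the first date = 2324919.
JDN of the second date = 2323193.
|2323193 − 2324919| = 1726.

1726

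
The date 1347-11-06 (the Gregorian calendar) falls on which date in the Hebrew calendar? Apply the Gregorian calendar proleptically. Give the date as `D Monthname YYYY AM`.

24 Cheshvan 5108 AM

Both dates share Julian Day Number 2213351; in the Hebrew calendar that is 24 Cheshvan 5108 AM.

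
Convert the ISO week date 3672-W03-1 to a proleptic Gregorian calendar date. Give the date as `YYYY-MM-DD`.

3672-01-18

ISO week 1 of 3672 is the week containing the first Thursday of 3672.
Week 3, day 1 (Monday) lands on 3672-01-18.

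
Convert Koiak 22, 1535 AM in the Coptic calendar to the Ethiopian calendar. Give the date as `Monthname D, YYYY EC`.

Both dates share Julian Day Number 2385434; in the Ethiopian calendar that is 22 Tahsas 1811 EC.

Tahsas 22, 1811 EC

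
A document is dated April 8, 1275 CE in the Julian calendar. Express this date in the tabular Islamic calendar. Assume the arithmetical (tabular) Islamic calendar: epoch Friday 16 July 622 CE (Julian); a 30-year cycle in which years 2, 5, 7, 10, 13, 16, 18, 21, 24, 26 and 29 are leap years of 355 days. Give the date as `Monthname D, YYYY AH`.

The source date corresponds to 15 April 1275 in the proleptic Gregorian calendar (JDN 2186849).
That day falls on 10 Shawwal 673 AH in the tabular Islamic calendar.

Shawwal 10, 673 AH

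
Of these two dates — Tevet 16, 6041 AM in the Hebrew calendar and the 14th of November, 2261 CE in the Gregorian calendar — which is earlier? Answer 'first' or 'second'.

second

Converting both to JDN: 2554186 vs 2547191; the smaller is the second.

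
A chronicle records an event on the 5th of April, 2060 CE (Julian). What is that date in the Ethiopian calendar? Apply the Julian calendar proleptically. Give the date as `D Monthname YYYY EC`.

Julian Day Number of the source date = 2473568.
Converting JDN 2473568 to the Ethiopian calendar gives 10 Miyazya 2052 EC.

10 Miyazya 2052 EC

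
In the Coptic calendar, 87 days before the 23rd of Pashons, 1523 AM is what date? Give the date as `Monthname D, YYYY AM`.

The starting date is JDN 2381202; 2381202 − 87 = 2381115.
JDN 2381115 corresponds to Meshir 26, 1523 AM.

Meshir 26, 1523 AM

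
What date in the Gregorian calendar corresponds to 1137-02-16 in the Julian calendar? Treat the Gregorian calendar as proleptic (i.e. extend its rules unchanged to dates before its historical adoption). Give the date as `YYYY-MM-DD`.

1137-02-23

The Julian–Gregorian offset here is 7 days (Julian trailing).
16 February 1137 Julian + 7 days → 23 February 1137 Gregorian.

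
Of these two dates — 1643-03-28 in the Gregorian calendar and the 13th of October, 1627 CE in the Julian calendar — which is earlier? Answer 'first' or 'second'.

First date → JDN 2321240; second date → JDN 2315605.
JDN 2315605 < JDN 2321240, so the second date is earlier.

second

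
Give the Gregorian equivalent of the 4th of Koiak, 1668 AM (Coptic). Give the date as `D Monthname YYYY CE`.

14 December 1951 CE

Julian Day Number of the source date = 2433995.
Converting JDN 2433995 to the Gregorian calendar gives 14 December 1951 CE.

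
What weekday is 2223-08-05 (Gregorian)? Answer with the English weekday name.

Tuesday

Since JDN mod 7 = 1 (0 = Monday), the day is Tuesday.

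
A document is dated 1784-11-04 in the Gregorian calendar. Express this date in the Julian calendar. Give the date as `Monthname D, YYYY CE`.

October 24, 1784 CE

The Julian–Gregorian offset here is 11 days (Julian trailing).
4 November 1784 Gregorian − 11 days → 24 October 1784 Julian.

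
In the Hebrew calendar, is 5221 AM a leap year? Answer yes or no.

no

Hebrew year 5221 is year 15 of its 19-year Metonic cycle; leap years are at positions 3, 6, 8, 11, 14, 17, 19, so it is a common year (12 months).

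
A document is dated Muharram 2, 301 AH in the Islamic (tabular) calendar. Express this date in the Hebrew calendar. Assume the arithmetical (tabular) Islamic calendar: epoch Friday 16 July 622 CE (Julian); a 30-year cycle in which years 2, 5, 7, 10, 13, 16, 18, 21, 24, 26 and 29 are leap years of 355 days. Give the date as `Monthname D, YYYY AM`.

Julian Day Number of the source date = 2054751.
Converting JDN 2054751 to the Hebrew calendar gives 3 Elul 4673 AM.

Elul 3, 4673 AM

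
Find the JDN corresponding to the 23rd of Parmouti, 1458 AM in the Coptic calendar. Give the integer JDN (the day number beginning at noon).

Equivalently 29 April 1742 (Gregorian).
JDN 2400001 is 17 November 1858 CE (Gregorian), MJD 0; the target day is −42570 days from there, so JDN = 2357431.

2357431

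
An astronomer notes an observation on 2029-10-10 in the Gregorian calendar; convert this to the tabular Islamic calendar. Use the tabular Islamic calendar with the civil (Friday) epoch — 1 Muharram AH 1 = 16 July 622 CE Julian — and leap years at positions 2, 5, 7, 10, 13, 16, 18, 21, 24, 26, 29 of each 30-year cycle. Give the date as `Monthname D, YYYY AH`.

Jumada al-Thani 1, 1451 AH

Julian Day Number of the source date = 2462420.
Converting JDN 2462420 to the tabular Islamic calendar gives 1 Jumada al-Thani 1451 AH.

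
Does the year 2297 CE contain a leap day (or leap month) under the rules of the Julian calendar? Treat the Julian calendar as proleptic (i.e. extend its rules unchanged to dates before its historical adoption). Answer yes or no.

no

2297 mod 4 = 1, so it is a common year in the Julian calendar.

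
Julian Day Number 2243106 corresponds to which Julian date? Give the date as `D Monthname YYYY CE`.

16 April 1429 CE

JDN 2243106 is 25 April 1429 in the proleptic Gregorian calendar.
In the Julian calendar that day is 16 April 1429 CE.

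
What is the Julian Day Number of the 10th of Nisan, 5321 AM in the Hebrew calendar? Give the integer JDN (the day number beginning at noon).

Equivalently 6 April 1561 (proleptic Gregorian).
JDN 2400001 is 17 November 1858 CE (Gregorian), MJD 0; the target day is −108702 days from there, so JDN = 2291299.

2291299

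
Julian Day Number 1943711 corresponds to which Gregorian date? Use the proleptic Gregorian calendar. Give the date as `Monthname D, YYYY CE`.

August 7, 609 CE

JDN 2451545 is 1 Jan 2000; 1943711 is −507834 days from there.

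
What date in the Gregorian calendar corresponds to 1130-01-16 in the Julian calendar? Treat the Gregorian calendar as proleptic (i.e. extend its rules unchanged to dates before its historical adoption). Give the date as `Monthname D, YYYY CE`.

January 23, 1130 CE

The Julian–Gregorian offset here is 7 days (Julian trailing).
16 January 1130 Julian + 7 days → 23 January 1130 Gregorian.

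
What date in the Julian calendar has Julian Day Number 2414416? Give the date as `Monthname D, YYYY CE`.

JDN 2414416 is 6 May 1898 in the Gregorian calendar.
In the Julian calendar that day is April 24, 1898 CE.

April 24, 1898 CE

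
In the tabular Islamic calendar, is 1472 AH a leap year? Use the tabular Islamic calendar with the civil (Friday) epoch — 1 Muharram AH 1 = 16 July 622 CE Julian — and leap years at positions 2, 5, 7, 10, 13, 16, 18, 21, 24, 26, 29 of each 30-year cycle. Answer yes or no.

Year 1472 AH is year 2 of its 30-year cycle; leap positions are 2, 5, 7, 10, 13, 16, 18, 21, 24, 26, 29, so it is a leap year (355 days).

yes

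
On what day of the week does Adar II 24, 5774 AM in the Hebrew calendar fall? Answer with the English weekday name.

This is JDN 2456743 (26 March 2014 Gregorian).
2456743 ≡ 2 (mod 7); counting from Monday = 0 gives Wednesday.

Wednesday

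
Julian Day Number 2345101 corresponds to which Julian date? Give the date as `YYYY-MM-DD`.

The Gregorian equivalent of JDN 2345101 is 26 July 1708.
In the Julian calendar that day is 1708-07-15.

1708-07-15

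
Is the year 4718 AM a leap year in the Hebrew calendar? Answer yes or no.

yes

Hebrew year 4718 is year 6 of its 19-year Metonic cycle; leap years are at positions 3, 6, 8, 11, 14, 17, 19, so it is a leap year (13 months).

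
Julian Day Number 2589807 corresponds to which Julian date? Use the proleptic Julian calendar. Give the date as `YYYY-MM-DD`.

The Gregorian equivalent of JDN 2589807 is 20 July 2378.
In the Julian calendar that day is 2378-07-04.

2378-07-04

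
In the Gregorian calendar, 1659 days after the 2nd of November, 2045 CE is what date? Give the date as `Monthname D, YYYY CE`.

Counting 1659 days forward from JDN 2468287 reaches JDN 2469946, which is May 19, 2050 CE.

May 19, 2050 CE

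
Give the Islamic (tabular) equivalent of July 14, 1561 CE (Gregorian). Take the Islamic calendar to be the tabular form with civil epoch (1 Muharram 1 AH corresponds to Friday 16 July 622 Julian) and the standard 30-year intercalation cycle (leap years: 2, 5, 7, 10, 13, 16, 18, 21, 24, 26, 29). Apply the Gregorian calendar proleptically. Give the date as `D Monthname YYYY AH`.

Both dates share Julian Day Number 2291398; in the tabular Islamic calendar that is 20 Shawwal 968 AH.

20 Shawwal 968 AH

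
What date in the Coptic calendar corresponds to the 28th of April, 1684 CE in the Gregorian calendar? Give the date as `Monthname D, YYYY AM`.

Parmouti 23, 1400 AM

Both dates share Julian Day Number 2336247; in the Coptic calendar that is 23 Parmouti 1400 AM.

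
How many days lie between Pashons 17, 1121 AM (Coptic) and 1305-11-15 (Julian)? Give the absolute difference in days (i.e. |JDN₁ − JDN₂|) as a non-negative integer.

First date → JDN 2234366; second date → JDN 2198028.
The interval is |2234366 − 2198028| = 36338 days.

36338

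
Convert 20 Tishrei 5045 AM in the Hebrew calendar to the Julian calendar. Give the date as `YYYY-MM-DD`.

The source date corresponds to 8 October 1284 in the proleptic Gregorian calendar (JDN 2190313).
That day falls on 1 October 1284 CE in the Julian calendar.

1284-10-01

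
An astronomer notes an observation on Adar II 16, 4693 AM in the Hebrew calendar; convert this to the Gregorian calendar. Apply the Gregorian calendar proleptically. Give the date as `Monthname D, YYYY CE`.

Julian Day Number of the source date = 2061911.
Converting JDN 2061911 to the Gregorian calendar gives 21 March 933 CE.

March 21, 933 CE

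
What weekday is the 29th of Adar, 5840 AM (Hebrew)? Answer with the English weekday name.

Wednesday

This is JDN 2480844 (20 March 2080 Gregorian).
Since JDN mod 7 = 2 (0 = Monday), the day is Wednesday.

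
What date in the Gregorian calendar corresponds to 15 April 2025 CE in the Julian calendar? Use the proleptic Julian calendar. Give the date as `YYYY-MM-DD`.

2025-04-28

The Julian–Gregorian offset here is 13 days (Julian trailing).
15 April 2025 Julian + 13 days → 28 April 2025 Gregorian.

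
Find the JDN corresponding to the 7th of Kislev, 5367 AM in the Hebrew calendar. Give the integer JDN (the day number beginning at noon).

In the Gregorian calendar the same day is 7 December 1606.
JDN 2299161 is 15 October 1582 CE (Gregorian); the target day is +8819 days from there, so JDN = 2307980.

2307980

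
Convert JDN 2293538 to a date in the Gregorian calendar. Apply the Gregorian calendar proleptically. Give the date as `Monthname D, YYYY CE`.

JDN 2451545 is 1 Jan 2000; 2293538 is −158007 days from there.

May 24, 1567 CE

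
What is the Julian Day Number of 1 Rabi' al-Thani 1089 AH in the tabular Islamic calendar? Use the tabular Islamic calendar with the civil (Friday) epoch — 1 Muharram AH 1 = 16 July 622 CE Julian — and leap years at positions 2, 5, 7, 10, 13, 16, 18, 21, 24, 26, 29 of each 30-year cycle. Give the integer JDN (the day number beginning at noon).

In the Gregorian calendar the same day is 23 May 1678.
JDN 2299161 is 15 October 1582 CE (Gregorian); the target day is +34919 days from there, so JDN = 2334080.

2334080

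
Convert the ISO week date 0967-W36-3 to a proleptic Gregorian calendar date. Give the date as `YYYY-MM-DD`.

ISO week 1 of 967 is the week containing the first Thursday of 967.
Week 36, day 3 (Wednesday) lands on 0967-09-02.

0967-09-02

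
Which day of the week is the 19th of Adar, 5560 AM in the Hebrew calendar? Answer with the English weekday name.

In the Gregorian calendar this is 16 March 1800 (JDN 2378571).
2378571 ≡ 6 (mod 7); counting from Monday = 0 gives Sunday.

Sunday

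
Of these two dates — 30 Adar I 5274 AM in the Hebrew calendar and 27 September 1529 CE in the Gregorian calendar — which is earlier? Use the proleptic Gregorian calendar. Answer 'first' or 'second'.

First date → JDN 2274103; second date → JDN 2279785.
JDN 2274103 < JDN 2279785, so the first date is earlier.

first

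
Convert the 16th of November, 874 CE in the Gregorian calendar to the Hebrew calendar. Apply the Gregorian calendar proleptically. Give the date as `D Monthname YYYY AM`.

28 Cheshvan 4635 AM

Julian Day Number of the source date = 2040602.
Converting JDN 2040602 to the Hebrew calendar gives 28 Cheshvan 4635 AM.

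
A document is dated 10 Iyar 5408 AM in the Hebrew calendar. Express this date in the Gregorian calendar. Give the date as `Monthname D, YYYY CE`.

Julian Day Number of the source date = 2323102.
Converting JDN 2323102 to the Gregorian calendar gives 2 May 1648 CE.

May 2, 1648 CE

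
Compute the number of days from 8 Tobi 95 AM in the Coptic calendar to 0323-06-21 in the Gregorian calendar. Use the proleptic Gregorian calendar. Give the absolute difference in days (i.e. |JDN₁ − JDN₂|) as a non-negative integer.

JDN of the first date = 1859490.
JDN of the second date = 1839204.
|1839204 − 1859490| = 20286.

20286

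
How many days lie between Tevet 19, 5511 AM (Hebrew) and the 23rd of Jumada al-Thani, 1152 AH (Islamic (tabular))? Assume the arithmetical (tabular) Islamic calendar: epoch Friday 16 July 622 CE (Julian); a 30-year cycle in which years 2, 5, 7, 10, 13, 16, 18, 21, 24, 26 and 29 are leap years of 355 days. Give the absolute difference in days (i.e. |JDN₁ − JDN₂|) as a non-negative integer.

JDN of the first date = 2360615.
JDN of the second date = 2356486.
|2356486 − 2360615| = 4129.

4129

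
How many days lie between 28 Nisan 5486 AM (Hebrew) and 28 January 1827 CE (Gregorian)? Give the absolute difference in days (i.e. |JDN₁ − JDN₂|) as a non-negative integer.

36798

First date → JDN 2351587; second date → JDN 2388385.
The interval is |2351587 − 2388385| = 36798 days.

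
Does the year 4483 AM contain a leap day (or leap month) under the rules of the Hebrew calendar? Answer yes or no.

no

Hebrew year 4483 is year 18 of its 19-year Metonic cycle; leap years are at positions 3, 6, 8, 11, 14, 17, 19, so it is a common year (12 months).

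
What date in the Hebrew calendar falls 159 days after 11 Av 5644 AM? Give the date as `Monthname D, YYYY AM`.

JDN of 11 Av 5644 AM = 2409391.
2409391 + 159 = 2409550.
JDN 2409550 in the Hebrew calendar is Tevet 21, 5645 AM.

Tevet 21, 5645 AM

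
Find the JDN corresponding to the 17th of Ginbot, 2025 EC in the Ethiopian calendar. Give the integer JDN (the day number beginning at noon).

2463743

Equivalently 25 May 2033 (Gregorian).
JDN 2451545 is 1 January 2000 CE (Gregorian); the target day is +12198 days from there, so JDN = 2463743.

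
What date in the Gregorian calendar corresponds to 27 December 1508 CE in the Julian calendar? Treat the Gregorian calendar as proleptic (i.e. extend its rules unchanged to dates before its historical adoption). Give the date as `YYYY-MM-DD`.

1509-01-06

For dates in this range the Gregorian date is 10 days ahead of the Julian.
27 December 1508 Julian + 10 days → 6 January 1509 Gregorian.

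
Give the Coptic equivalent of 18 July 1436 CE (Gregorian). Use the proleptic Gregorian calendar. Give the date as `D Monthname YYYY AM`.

15 Epip 1152 AM

Julian Day Number of the source date = 2245747.
Converting JDN 2245747 to the Coptic calendar gives 15 Epip 1152 AM.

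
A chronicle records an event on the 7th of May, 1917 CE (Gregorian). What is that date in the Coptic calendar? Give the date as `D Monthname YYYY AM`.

29 Parmouti 1633 AM

Both dates share Julian Day Number 2421356; in the Coptic calendar that is 29 Parmouti 1633 AM.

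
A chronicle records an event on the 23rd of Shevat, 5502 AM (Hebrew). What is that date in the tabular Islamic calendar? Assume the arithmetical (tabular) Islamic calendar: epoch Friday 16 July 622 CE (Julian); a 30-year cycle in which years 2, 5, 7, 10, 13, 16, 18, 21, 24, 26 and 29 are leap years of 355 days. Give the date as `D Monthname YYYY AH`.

21 Dhu al-Qa'dah 1154 AH

The source date corresponds to 28 January 1742 in the Gregorian calendar (JDN 2357340).
That day falls on 21 Dhu al-Qa'dah 1154 AH in the tabular Islamic calendar.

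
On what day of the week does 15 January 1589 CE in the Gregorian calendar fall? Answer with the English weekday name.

Since JDN mod 7 = 6 (0 = Monday), the day is Sunday.

Sunday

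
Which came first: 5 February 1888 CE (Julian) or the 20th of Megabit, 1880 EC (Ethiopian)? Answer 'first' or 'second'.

Converting both to JDN: 2410685 vs 2410725; the smaller is the first.

first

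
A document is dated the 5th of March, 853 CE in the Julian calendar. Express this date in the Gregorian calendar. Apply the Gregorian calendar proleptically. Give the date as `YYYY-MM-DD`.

0853-03-09

At this point the Julian calendar is 4 days behind the Gregorian.
5 March 853 Julian + 4 days → 9 March 853 Gregorian.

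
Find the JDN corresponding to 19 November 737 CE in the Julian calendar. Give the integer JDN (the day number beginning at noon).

In the proleptic Gregorian calendar the same day is 23 November 737.
JDN 2299161 is 15 October 1582 CE (Gregorian); the target day is −308591 days from there, so JDN = 1990570.

1990570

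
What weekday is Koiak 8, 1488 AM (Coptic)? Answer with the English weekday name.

Monday

Equivalently 16 December 1771 Gregorian, JDN 2368254.
JDN 2368254 mod 7 = 0, and JDN 0 was a Monday, so this is a Monday.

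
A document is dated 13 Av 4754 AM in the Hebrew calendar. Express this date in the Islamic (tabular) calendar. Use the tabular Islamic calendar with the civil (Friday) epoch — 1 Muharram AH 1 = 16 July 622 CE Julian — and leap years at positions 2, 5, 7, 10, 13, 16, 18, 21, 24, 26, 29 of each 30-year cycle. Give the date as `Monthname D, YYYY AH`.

Jumada al-Thani 11, 384 AH

Julian Day Number of the source date = 2084320.
Converting JDN 2084320 to the tabular Islamic calendar gives 11 Jumada al-Thani 384 AH.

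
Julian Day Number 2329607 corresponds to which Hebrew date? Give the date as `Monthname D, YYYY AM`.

The Gregorian equivalent of JDN 2329607 is 22 February 1666.
In the Hebrew calendar that day is Adar I 17, 5426 AM.

Adar I 17, 5426 AM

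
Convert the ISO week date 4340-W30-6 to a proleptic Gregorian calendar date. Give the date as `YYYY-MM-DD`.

ISO week 1 of 4340 is the week containing the first Thursday of 4340.
Week 30, day 6 (Saturday) lands on 4340-07-27.

4340-07-27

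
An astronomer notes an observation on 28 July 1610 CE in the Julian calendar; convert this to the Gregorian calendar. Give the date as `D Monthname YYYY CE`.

7 August 1610 CE

For dates in this range the Gregorian date is 10 days ahead of the Julian.
28 July 1610 Julian + 10 days → 7 August 1610 Gregorian.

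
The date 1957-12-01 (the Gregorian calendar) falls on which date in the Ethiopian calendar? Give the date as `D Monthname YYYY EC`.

Julian Day Number of the source date = 2436174.
Converting JDN 2436174 to the Ethiopian calendar gives 22 Hidar 1950 EC.

22 Hidar 1950 EC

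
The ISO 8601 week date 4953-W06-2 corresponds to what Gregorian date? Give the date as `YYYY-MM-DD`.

ISO week 1 of 4953 is the week containing the first Thursday of 4953.
Week 6, day 2 (Tuesday) lands on 4953-02-06.

4953-02-06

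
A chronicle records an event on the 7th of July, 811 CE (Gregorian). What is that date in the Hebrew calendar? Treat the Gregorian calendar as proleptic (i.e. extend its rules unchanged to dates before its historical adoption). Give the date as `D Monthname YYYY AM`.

8 Tammuz 4571 AM

Both dates share Julian Day Number 2017459; in the Hebrew calendar that is 8 Tammuz 4571 AM.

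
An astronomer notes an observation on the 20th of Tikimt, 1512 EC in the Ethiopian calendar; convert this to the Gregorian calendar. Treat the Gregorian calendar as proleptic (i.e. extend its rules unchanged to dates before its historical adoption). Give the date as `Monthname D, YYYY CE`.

Julian Day Number of the source date = 2276163.
Converting JDN 2276163 to the Gregorian calendar gives 28 October 1519 CE.

October 28, 1519 CE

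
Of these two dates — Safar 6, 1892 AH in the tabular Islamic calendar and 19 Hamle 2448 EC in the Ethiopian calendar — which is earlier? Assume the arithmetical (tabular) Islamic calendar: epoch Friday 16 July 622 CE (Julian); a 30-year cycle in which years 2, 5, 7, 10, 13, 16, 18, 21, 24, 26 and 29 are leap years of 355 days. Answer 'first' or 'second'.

The two dates have Julian Day Numbers 2618582 and 2618306 respectively.
Since 2618306 < 2618582, the second date comes first.

second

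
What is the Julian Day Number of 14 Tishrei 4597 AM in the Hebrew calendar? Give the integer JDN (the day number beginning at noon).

2026679

Equivalently 3 October 836 (proleptic Gregorian).
JDN 2451545 is 1 January 2000 CE (Gregorian); the target day is −424866 days from there, so JDN = 2026679.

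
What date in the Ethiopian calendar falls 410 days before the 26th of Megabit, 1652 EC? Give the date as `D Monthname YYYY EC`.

JDN of the 26th of Megabit, 1652 EC = 2327454.
2327454 − 410 = 2327044.
JDN 2327044 in the Ethiopian calendar is 12 Yekatit 1651 EC.

12 Yekatit 1651 EC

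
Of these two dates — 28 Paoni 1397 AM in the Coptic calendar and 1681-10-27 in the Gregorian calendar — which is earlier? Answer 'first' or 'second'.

The two dates have Julian Day Numbers 2335216 and 2335333 respectively.
Since 2335216 < 2335333, the first date comes first.

first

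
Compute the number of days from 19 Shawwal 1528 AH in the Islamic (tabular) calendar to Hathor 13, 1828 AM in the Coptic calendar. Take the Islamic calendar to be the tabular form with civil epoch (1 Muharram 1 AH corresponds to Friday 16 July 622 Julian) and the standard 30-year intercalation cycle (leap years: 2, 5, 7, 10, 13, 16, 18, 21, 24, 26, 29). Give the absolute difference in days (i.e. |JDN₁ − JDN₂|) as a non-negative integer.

2572

JDN of the first date = 2489842.
JDN of the second date = 2492414.
|2492414 − 2489842| = 2572.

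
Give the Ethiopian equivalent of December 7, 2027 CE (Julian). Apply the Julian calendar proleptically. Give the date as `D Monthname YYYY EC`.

10 Tahsas 2020 EC

Julian Day Number of the source date = 2461760.
Converting JDN 2461760 to the Ethiopian calendar gives 10 Tahsas 2020 EC.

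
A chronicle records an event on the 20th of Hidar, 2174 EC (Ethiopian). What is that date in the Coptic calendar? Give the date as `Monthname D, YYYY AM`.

Julian Day Number of the source date = 2517988.
Converting JDN 2517988 to the Coptic calendar gives 20 Hathor 1898 AM.

Hathor 20, 1898 AM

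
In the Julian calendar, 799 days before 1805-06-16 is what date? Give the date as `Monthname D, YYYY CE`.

April 9, 1803 CE

JDN of 1805-06-16 = 2380501.
2380501 − 799 = 2379702.
JDN 2379702 in the Julian calendar is April 9, 1803 CE.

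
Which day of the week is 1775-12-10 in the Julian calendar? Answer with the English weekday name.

This is JDN 2369720 (21 December 1775 Gregorian).
2369720 ≡ 3 (mod 7); counting from Monday = 0 gives Thursday.

Thursday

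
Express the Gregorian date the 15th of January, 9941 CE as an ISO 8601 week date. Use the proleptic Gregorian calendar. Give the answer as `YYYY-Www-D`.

The weekday is Wednesday (ISO weekday 3).
That Wednesday belongs to ISO week 3 of ISO year 9941.

9941-W03-3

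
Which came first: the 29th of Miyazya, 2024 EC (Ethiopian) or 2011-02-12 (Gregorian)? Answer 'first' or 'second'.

Converting both to JDN: 2463360 vs 2455605; the smaller is the second.

second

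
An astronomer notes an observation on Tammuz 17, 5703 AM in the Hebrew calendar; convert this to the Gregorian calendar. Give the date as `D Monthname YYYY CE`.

20 July 1943 CE

Julian Day Number of the source date = 2430926.
Converting JDN 2430926 to the Gregorian calendar gives 20 July 1943 CE.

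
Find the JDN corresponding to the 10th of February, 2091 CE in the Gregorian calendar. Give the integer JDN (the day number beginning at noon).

2484823

JDN 2400001 is 17 November 1858 CE (Gregorian), MJD 0; the target day is +84822 days from there, so JDN = 2484823.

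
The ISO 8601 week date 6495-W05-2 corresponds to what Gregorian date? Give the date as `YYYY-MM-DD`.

ISO week 1 of 6495 is the week containing the first Thursday of 6495.
Week 5, day 2 (Tuesday) lands on 6495-02-01.

6495-02-01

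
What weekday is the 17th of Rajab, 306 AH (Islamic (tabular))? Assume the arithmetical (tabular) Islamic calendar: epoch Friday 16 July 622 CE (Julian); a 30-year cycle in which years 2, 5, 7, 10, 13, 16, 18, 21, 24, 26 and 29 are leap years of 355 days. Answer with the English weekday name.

Equivalently 29 December 918 Gregorian, JDN 2056715.
Since JDN mod 7 = 3 (0 = Monday), the day is Thursday.

Thursday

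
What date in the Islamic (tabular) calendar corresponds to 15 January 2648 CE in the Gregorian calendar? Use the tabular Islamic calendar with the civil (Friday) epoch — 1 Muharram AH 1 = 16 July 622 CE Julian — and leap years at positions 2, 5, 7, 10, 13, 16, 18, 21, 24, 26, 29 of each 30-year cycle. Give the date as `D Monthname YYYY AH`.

Julian Day Number of the source date = 2688236.
Converting JDN 2688236 to the tabular Islamic calendar gives 27 Sha'ban 2088 AH.

27 Sha'ban 2088 AH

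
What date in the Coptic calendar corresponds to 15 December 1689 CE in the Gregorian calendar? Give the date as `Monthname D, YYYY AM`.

Julian Day Number of the source date = 2338304.
Converting JDN 2338304 to the Coptic calendar gives 9 Koiak 1406 AM.

Koiak 9, 1406 AM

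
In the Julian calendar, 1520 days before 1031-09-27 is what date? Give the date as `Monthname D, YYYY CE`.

July 30, 1027 CE

Counting 1520 days back from JDN 2097900 reaches JDN 2096380, which is July 30, 1027 CE.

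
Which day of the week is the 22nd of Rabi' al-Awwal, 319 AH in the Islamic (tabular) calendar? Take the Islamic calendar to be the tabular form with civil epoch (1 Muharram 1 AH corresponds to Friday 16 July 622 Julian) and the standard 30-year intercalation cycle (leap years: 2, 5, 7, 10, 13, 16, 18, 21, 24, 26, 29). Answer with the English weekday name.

Thursday

This is JDN 2061209 (19 April 931 Gregorian).
Since JDN mod 7 = 3 (0 = Monday), the day is Thursday.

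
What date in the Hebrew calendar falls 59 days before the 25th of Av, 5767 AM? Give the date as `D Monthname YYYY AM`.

The starting date is JDN 2454322; 2454322 − 59 = 2454263.
JDN 2454263 corresponds to 25 Sivan 5767 AM.

25 Sivan 5767 AM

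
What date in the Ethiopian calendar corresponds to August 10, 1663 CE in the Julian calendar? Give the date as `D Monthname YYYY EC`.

17 Nehase 1655 EC

The source date corresponds to 20 August 1663 in the Gregorian calendar (JDN 2328690).
That day falls on 17 Nehase 1655 EC in the Ethiopian calendar.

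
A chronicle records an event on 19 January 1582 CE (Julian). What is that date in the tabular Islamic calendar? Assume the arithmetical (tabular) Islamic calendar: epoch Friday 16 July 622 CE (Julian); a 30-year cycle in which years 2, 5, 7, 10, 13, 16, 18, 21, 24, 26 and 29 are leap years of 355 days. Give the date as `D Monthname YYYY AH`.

Julian Day Number of the source date = 2298902.
Converting JDN 2298902 to the tabular Islamic calendar gives 24 Dhu al-Hijjah 989 AH.

24 Dhu al-Hijjah 989 AH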